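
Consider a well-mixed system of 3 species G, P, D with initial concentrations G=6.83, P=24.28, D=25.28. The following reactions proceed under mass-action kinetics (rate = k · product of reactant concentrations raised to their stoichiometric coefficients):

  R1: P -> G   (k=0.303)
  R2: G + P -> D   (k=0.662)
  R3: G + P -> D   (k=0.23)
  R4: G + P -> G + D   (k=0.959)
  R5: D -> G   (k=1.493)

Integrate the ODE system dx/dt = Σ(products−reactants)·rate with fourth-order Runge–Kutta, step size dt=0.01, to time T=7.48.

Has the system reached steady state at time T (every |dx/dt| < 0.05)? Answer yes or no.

Steady state at T: yes

RK4 with dt=0.01: 748 steps to T=7.48. Trajectory (selected grid times):
t=0.00: G=6.83 P=24.28 D=25.28
t=0.83: G=29.79 P=0.00 D=15.23
t=1.66: G=40.61 P=0.00 D=4.41
t=2.49: G=43.74 P=0.00 D=1.28
t=3.32: G=44.65 P=0.00 D=0.37
t=4.16: G=44.91 P=0.00 D=0.11
t=4.99: G=44.99 P=0.00 D=0.03
t=5.82: G=45.01 P=0.00 D=0.01
t=6.65: G=45.01 P=0.00 D=0.00
t=7.48: G=45.02 P=0.00 D=0.00
Rates at T: R1=0.0000, R2=0.0000, R3=0.0000, R4=0.0000, R5=0.0011
dx/dt at T (Σ net stoichiometry × rate): G=+0.0011, P=-0.0000, D=-0.0011
Largest |dx/dt| is |+0.0011| (G) < 0.05 → steady.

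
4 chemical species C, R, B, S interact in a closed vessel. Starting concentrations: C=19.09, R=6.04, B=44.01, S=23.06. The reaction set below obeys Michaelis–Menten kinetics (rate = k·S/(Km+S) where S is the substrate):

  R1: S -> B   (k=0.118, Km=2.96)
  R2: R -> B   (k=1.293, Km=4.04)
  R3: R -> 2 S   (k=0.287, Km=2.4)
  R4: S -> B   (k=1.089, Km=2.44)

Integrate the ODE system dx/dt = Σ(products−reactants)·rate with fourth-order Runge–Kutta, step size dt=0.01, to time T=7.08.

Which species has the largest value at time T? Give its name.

RK4 with dt=0.01: 708 steps to T=7.08. Trajectory (selected grid times):
t=0.00: C=19.09 R=6.04 B=44.01 S=23.06
t=0.79: C=19.09 R=5.29 B=45.47 S=22.52
t=1.57: C=19.09 R=4.58 B=46.87 S=21.97
t=2.36: C=19.09 R=3.91 B=48.24 S=21.41
t=3.15: C=19.09 R=3.30 B=49.58 S=20.83
t=3.93: C=19.09 R=2.74 B=50.85 S=20.24
t=4.72: C=19.09 R=2.24 B=52.08 S=19.62
t=5.51: C=19.09 R=1.79 B=53.27 S=18.98
t=6.29: C=19.09 R=1.42 B=54.39 S=18.33
t=7.08: C=19.09 R=1.10 B=55.46 S=17.65
At T=7.08: C=19.09 R=1.10 B=55.46 S=17.65; the largest is B.

Dominant species at T: B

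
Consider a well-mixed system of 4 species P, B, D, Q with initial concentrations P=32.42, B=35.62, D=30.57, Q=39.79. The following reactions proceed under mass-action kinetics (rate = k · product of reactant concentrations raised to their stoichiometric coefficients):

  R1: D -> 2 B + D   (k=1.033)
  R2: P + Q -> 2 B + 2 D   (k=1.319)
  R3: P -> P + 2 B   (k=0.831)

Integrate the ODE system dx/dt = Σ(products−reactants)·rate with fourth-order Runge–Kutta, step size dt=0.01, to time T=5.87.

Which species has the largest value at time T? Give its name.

RK4 with dt=0.01: 587 steps to T=5.87. Trajectory (selected grid times):
t=0.00: P=32.42 B=35.62 D=30.57 Q=39.79
t=0.65: P=0.01 B=225.41 D=95.39 Q=7.38
t=1.30: P=0.00 B=353.56 D=95.41 Q=7.37
t=1.96: P=0.00 B=483.65 D=95.41 Q=7.37
t=2.61: P=0.00 B=611.78 D=95.41 Q=7.37
t=3.26: P=0.00 B=739.91 D=95.41 Q=7.37
t=3.91: P=0.00 B=868.03 D=95.41 Q=7.37
t=4.57: P=0.00 B=998.13 D=95.41 Q=7.37
t=5.22: P=0.00 B=1126.26 D=95.41 Q=7.37
t=5.87: P=0.00 B=1254.38 D=95.41 Q=7.37
At T=5.87: P=0.00 B=1254.38 D=95.41 Q=7.37; the largest is B.

Dominant species at T: B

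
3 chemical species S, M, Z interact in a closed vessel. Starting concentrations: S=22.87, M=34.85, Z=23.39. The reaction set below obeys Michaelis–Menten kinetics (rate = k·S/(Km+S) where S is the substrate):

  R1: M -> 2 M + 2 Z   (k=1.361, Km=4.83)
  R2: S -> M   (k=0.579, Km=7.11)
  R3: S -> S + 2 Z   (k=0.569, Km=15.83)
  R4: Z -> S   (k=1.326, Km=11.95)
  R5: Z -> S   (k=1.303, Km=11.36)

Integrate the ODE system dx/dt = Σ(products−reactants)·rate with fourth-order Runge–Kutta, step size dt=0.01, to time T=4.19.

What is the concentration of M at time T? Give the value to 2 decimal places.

M at T = 41.81

RK4 with dt=0.01: 419 steps to T=4.19. Trajectory (selected grid times):
t=0.00: S=22.87 M=34.85 Z=23.39
t=0.47: S=23.49 M=35.62 Z=24.00
t=0.93: S=24.10 M=36.38 Z=24.61
t=1.40: S=24.73 M=37.15 Z=25.22
t=1.86: S=25.36 M=37.92 Z=25.82
t=2.33: S=26.00 M=38.70 Z=26.43
t=2.79: S=26.63 M=39.46 Z=27.03
t=3.26: S=27.28 M=40.25 Z=27.64
t=3.72: S=27.92 M=41.02 Z=28.24
t=4.19: S=28.58 M=41.81 Z=28.85
Read off M at T=4.19: 41.81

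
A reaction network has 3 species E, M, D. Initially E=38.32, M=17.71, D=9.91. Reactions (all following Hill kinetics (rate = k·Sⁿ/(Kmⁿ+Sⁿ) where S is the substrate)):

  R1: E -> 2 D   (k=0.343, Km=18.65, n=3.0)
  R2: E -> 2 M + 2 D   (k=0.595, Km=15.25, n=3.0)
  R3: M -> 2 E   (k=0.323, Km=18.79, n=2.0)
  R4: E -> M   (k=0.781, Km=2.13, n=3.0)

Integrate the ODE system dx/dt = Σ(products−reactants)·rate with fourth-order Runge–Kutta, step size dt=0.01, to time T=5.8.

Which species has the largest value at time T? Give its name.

Dominant species at T: E

RK4 with dt=0.01: 580 steps to T=5.8. Trajectory (selected grid times):
t=0.00: E=38.32 M=17.71 D=9.91
t=0.64: E=37.47 M=18.82 D=11.02
t=1.29: E=36.62 M=19.95 D=12.14
t=1.93: E=35.79 M=21.04 D=13.23
t=2.58: E=34.97 M=22.15 D=14.34
t=3.22: E=34.18 M=23.23 D=15.42
t=3.87: E=33.38 M=24.31 D=16.51
t=4.51: E=32.62 M=25.37 D=17.57
t=5.16: E=31.85 M=26.44 D=18.64
t=5.80: E=31.10 M=27.49 D=19.69
At T=5.8: E=31.10 M=27.49 D=19.69; the largest is E.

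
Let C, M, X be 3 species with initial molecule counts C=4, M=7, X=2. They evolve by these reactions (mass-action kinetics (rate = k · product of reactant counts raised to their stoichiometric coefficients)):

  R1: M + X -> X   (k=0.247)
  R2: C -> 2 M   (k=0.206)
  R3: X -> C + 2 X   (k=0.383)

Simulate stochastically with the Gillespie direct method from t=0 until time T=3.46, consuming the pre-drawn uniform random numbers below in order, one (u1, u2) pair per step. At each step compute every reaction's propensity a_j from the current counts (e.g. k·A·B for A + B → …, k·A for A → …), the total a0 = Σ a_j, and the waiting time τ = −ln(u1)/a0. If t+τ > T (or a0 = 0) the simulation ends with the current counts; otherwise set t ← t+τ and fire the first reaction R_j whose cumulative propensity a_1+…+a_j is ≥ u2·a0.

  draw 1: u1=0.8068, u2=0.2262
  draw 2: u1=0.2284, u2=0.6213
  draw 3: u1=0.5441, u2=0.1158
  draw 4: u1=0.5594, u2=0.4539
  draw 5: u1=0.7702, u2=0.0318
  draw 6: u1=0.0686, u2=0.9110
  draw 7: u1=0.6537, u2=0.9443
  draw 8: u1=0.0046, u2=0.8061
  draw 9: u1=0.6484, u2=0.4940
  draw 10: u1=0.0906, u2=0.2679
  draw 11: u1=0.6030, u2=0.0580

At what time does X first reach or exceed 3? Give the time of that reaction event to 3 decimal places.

Threshold first reached at t = 1.804

t=0.000: C=4 M=7 X=2
Draw 1: a1=3.458, a2=0.824, a3=0.766, a0=5.048; τ=−ln(0.8068)/5.048=0.043 → t=0.043; u2·a0=0.2262·5.048=1.142 ≤ a1=3.458 → R1 fires; C=4 M=6 X=2
Draw 2: a1=2.964, a2=0.824, a3=0.766, a0=4.554; τ=−ln(0.2284)/4.554=0.324 → t=0.367; u2·a0=0.6213·4.554=2.829 ≤ a1=2.964 → R1 fires; C=4 M=5 X=2
Draw 3: a1=2.470, a2=0.824, a3=0.766, a0=4.060; τ=−ln(0.5441)/4.060=0.150 → t=0.517; u2·a0=0.1158·4.060=0.470 ≤ a1=2.470 → R1 fires; C=4 M=4 X=2
Draw 4: a1=1.976, a2=0.824, a3=0.766, a0=3.566; τ=−ln(0.5594)/3.566=0.163 → t=0.680; u2·a0=0.4539·3.566=1.619 ≤ a1=1.976 → R1 fires; C=4 M=3 X=2
Draw 5: a1=1.482, a2=0.824, a3=0.766, a0=3.072; τ=−ln(0.7702)/3.072=0.085 → t=0.765; u2·a0=0.0318·3.072=0.098 ≤ a1=1.482 → R1 fires; C=4 M=2 X=2
Draw 6: a1=0.988, a2=0.824, a3=0.766, a0=2.578; τ=−ln(0.0686)/2.578=1.039 → t=1.804; u2·a0=0.9110·2.578=2.349; a1+a2=1.812 < 2.349 ≤ a1+…+a3=2.578 → R3 fires; C=5 M=2 X=3
Draw 7: a1=1.482, a2=1.030, a3=1.149, a0=3.661; τ=−ln(0.6537)/3.661=0.116 → t=1.920; u2·a0=0.9443·3.661=3.457; a1+a2=2.512 < 3.457 ≤ a1+…+a3=3.661 → R3 fires; C=6 M=2 X=4
Draw 8: a1=1.976, a2=1.236, a3=1.532, a0=4.744; τ=−ln(0.0046)/4.744=1.134 → t=3.054; u2·a0=0.8061·4.744=3.824; a1+a2=3.212 < 3.824 ≤ a1+…+a3=4.744 → R3 fires; C=7 M=2 X=5
Draw 9: a1=2.470, a2=1.442, a3=1.915, a0=5.827; τ=−ln(0.6484)/5.827=0.074 → t=3.129; u2·a0=0.4940·5.827=2.879; a1=2.470 < 2.879 ≤ a1+a2=3.912 → R2 fires; C=6 M=4 X=5
Draw 10: a1=4.940, a2=1.236, a3=1.915, a0=8.091; τ=−ln(0.0906)/8.091=0.297 → t=3.426; u2·a0=0.2679·8.091=2.168 ≤ a1=4.940 → R1 fires; C=6 M=3 X=5
Draw 11: a1=3.705, a2=1.236, a3=1.915, a0=6.856; τ=−ln(0.6030)/6.856=0.074 → t=3.499 > T=3.46: stop.
X first becomes ≥ 3 when it reaches 3 at the event at t=1.804.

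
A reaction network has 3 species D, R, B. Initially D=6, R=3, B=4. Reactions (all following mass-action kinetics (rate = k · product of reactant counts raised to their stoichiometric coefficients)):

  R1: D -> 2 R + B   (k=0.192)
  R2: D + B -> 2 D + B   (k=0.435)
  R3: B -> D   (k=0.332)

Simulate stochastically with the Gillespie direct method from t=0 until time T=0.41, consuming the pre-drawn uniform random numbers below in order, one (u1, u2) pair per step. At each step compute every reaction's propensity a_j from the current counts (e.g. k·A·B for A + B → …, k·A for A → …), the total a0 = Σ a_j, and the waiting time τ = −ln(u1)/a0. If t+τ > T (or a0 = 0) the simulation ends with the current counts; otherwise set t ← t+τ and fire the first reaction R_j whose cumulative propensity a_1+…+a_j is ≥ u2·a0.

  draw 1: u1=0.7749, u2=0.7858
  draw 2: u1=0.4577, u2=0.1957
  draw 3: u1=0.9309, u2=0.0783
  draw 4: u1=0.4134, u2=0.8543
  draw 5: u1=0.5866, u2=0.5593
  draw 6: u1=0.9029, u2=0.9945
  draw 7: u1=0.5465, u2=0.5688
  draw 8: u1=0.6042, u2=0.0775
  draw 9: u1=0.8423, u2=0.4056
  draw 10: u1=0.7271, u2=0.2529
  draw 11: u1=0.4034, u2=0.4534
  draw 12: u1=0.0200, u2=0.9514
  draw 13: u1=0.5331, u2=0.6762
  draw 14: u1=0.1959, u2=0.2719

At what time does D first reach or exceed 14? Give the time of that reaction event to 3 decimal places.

t=0.000: D=6 R=3 B=4
Draw 1: a1=1.152, a2=10.440, a3=1.328, a0=12.920; τ=−ln(0.7749)/12.920=0.020 → t=0.020; u2·a0=0.7858·12.920=10.153; a1=1.152 < 10.153 ≤ a1+a2=11.592 → R2 fires; D=7 R=3 B=4
Draw 2: a1=1.344, a2=12.180, a3=1.328, a0=14.852; τ=−ln(0.4577)/14.852=0.053 → t=0.072; u2·a0=0.1957·14.852=2.907; a1=1.344 < 2.907 ≤ a1+a2=13.524 → R2 fires; D=8 R=3 B=4
Draw 3: a1=1.536, a2=13.920, a3=1.328, a0=16.784; τ=−ln(0.9309)/16.784=0.004 → t=0.077; u2·a0=0.0783·16.784=1.314 ≤ a1=1.536 → R1 fires; D=7 R=5 B=5
Draw 4: a1=1.344, a2=15.225, a3=1.660, a0=18.229; τ=−ln(0.4134)/18.229=0.048 → t=0.125; u2·a0=0.8543·18.229=15.573; a1=1.344 < 15.573 ≤ a1+a2=16.569 → R2 fires; D=8 R=5 B=5
Draw 5: a1=1.536, a2=17.400, a3=1.660, a0=20.596; τ=−ln(0.5866)/20.596=0.026 → t=0.151; u2·a0=0.5593·20.596=11.519; a1=1.536 < 11.519 ≤ a1+a2=18.936 → R2 fires; D=9 R=5 B=5
Draw 6: a1=1.728, a2=19.575, a3=1.660, a0=22.963; τ=−ln(0.9029)/22.963=0.004 → t=0.155; u2·a0=0.9945·22.963=22.837; a1+a2=21.303 < 22.837 ≤ a1+…+a3=22.963 → R3 fires; D=10 R=5 B=4
Draw 7: a1=1.920, a2=17.400, a3=1.328, a0=20.648; τ=−ln(0.5465)/20.648=0.029 → t=0.185; u2·a0=0.5688·20.648=11.745; a1=1.920 < 11.745 ≤ a1+a2=19.320 → R2 fires; D=11 R=5 B=4
Draw 8: a1=2.112, a2=19.140, a3=1.328, a0=22.580; τ=−ln(0.6042)/22.580=0.022 → t=0.207; u2·a0=0.0775·22.580=1.750 ≤ a1=2.112 → R1 fires; D=10 R=7 B=5
Draw 9: a1=1.920, a2=21.750, a3=1.660, a0=25.330; τ=−ln(0.8423)/25.330=0.007 → t=0.214; u2·a0=0.4056·25.330=10.274; a1=1.920 < 10.274 ≤ a1+a2=23.670 → R2 fires; D=11 R=7 B=5
Draw 10: a1=2.112, a2=23.925, a3=1.660, a0=27.697; τ=−ln(0.7271)/27.697=0.012 → t=0.225; u2·a0=0.2529·27.697=7.005; a1=2.112 < 7.005 ≤ a1+a2=26.037 → R2 fires; D=12 R=7 B=5
Draw 11: a1=2.304, a2=26.100, a3=1.660, a0=30.064; τ=−ln(0.4034)/30.064=0.030 → t=0.255; u2·a0=0.4534·30.064=13.631; a1=2.304 < 13.631 ≤ a1+a2=28.404 → R2 fires; D=13 R=7 B=5
Draw 12: a1=2.496, a2=28.275, a3=1.660, a0=32.431; τ=−ln(0.0200)/32.431=0.121 → t=0.376; u2·a0=0.9514·32.431=30.855; a1+a2=30.771 < 30.855 ≤ a1+…+a3=32.431 → R3 fires; D=14 R=7 B=4
Draw 13: a1=2.688, a2=24.360, a3=1.328, a0=28.376; τ=−ln(0.5331)/28.376=0.022 → t=0.398; u2·a0=0.6762·28.376=19.188; a1=2.688 < 19.188 ≤ a1+a2=27.048 → R2 fires; D=15 R=7 B=4
Draw 14: a1=2.880, a2=26.100, a3=1.328, a0=30.308; τ=−ln(0.1959)/30.308=0.054 → t=0.452 > T=0.41: stop.
D first becomes ≥ 14 when it reaches 14 at the event at t=0.376.

Threshold first reached at t = 0.376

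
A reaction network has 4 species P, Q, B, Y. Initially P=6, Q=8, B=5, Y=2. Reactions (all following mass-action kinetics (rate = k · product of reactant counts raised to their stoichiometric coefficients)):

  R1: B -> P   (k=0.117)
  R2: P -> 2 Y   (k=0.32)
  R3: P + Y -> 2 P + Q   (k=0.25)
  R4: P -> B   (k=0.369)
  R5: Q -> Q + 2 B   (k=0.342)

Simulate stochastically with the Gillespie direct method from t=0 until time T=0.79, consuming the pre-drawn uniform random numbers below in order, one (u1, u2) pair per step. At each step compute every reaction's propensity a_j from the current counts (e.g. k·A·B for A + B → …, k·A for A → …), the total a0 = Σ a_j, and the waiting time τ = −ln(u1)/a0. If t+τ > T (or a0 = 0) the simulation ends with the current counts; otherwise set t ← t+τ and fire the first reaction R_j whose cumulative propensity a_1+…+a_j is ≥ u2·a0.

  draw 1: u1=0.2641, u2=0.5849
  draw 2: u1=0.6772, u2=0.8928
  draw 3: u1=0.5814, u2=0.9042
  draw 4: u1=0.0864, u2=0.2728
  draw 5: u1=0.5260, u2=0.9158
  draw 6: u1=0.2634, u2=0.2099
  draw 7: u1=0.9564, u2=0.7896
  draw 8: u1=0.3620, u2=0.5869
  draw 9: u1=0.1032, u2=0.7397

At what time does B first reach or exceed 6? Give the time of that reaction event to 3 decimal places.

t=0.000: P=6 Q=8 B=5 Y=2
Draw 1: a1=0.585, a2=1.920, a3=3.000, a4=2.214, a5=2.736, a0=10.455; τ=−ln(0.2641)/10.455=0.127 → t=0.127; u2·a0=0.5849·10.455=6.115; a1+…+a3=5.505 < 6.115 ≤ a1+…+a4=7.719 → R4 fires; P=5 Q=8 B=6 Y=2
Draw 2: a1=0.702, a2=1.600, a3=2.500, a4=1.845, a5=2.736, a0=9.383; τ=−ln(0.6772)/9.383=0.042 → t=0.169; u2·a0=0.8928·9.383=8.377; a1+…+a4=6.647 < 8.377 ≤ a1+…+a5=9.383 → R5 fires; P=5 Q=8 B=8 Y=2
Draw 3: a1=0.936, a2=1.600, a3=2.500, a4=1.845, a5=2.736, a0=9.617; τ=−ln(0.5814)/9.617=0.056 → t=0.225; u2·a0=0.9042·9.617=8.696; a1+…+a4=6.881 < 8.696 ≤ a1+…+a5=9.617 → R5 fires; P=5 Q=8 B=10 Y=2
Draw 4: a1=1.170, a2=1.600, a3=2.500, a4=1.845, a5=2.736, a0=9.851; τ=−ln(0.0864)/9.851=0.249 → t=0.474; u2·a0=0.2728·9.851=2.687; a1=1.170 < 2.687 ≤ a1+a2=2.770 → R2 fires; P=4 Q=8 B=10 Y=4
Draw 5: a1=1.170, a2=1.280, a3=4.000, a4=1.476, a5=2.736, a0=10.662; τ=−ln(0.5260)/10.662=0.060 → t=0.534; u2·a0=0.9158·10.662=9.764; a1+…+a4=7.926 < 9.764 ≤ a1+…+a5=10.662 → R5 fires; P=4 Q=8 B=12 Y=4
Draw 6: a1=1.404, a2=1.280, a3=4.000, a4=1.476, a5=2.736, a0=10.896; τ=−ln(0.2634)/10.896=0.122 → t=0.657; u2·a0=0.2099·10.896=2.287; a1=1.404 < 2.287 ≤ a1+a2=2.684 → R2 fires; P=3 Q=8 B=12 Y=6
Draw 7: a1=1.404, a2=0.960, a3=4.500, a4=1.107, a5=2.736, a0=10.707; τ=−ln(0.9564)/10.707=0.004 → t=0.661; u2·a0=0.7896·10.707=8.454; a1+…+a4=7.971 < 8.454 ≤ a1+…+a5=10.707 → R5 fires; P=3 Q=8 B=14 Y=6
Draw 8: a1=1.638, a2=0.960, a3=4.500, a4=1.107, a5=2.736, a0=10.941; τ=−ln(0.3620)/10.941=0.093 → t=0.754; u2·a0=0.5869·10.941=6.421; a1+a2=2.598 < 6.421 ≤ a1+…+a3=7.098 → R3 fires; P=4 Q=9 B=14 Y=5
Draw 9: a1=1.638, a2=1.280, a3=5.000, a4=1.476, a5=3.078, a0=12.472; τ=−ln(0.1032)/12.472=0.182 → t=0.936 > T=0.79: stop.
B first becomes ≥ 6 when it reaches 6 at the event at t=0.127.

Threshold first reached at t = 0.127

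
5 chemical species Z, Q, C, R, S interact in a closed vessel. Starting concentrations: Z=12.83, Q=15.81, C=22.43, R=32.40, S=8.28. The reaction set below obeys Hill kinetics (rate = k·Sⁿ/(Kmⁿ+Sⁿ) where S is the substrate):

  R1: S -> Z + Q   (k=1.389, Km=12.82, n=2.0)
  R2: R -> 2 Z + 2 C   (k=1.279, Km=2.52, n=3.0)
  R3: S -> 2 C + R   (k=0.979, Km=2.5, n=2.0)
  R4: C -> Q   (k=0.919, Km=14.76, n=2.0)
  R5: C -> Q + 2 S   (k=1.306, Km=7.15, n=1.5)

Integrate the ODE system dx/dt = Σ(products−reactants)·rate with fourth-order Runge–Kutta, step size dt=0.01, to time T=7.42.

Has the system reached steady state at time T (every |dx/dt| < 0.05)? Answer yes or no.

RK4 with dt=0.01: 742 steps to T=7.42. Trajectory (selected grid times):
t=0.00: Z=12.83 Q=15.81 C=22.43 R=32.40 S=8.28
t=0.82: Z=15.28 Q=17.62 C=24.55 R=32.09 S=9.02
t=1.65: Z=17.81 Q=19.54 C=26.67 R=31.79 S=9.75
t=2.47: Z=20.34 Q=21.51 C=28.75 R=31.50 S=10.45
t=3.30: Z=22.94 Q=23.57 C=30.83 R=31.21 S=11.14
t=4.12: Z=25.54 Q=25.67 C=32.87 R=30.93 S=11.80
t=4.95: Z=28.21 Q=27.84 C=34.92 R=30.64 S=12.45
t=5.77: Z=30.87 Q=30.04 C=36.94 R=30.37 S=13.08
t=6.60: Z=33.60 Q=32.30 C=38.97 R=30.09 S=13.70
t=7.42: Z=36.31 Q=34.58 C=40.96 R=29.82 S=14.29
Rates at T: R1=0.7696, R2=1.2782, R3=0.9499, R4=0.8134, R5=1.2172
dx/dt at T (Σ net stoichiometry × rate): Z=+3.3261, Q=+2.8002, C=+2.4257, R=-0.3283, S=+0.7149
Largest |dx/dt| is |+3.3261| (Z) ≥ 0.05 → not steady.

Steady state at T: no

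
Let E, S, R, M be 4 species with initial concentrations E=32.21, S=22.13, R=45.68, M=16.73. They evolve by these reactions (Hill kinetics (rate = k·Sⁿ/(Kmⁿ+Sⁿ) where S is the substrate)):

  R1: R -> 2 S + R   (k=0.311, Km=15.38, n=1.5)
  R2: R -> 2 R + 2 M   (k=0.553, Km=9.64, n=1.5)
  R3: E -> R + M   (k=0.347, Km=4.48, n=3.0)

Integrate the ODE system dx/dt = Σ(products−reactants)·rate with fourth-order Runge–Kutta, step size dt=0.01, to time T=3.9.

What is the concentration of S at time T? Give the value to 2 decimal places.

S at T = 24.18

RK4 with dt=0.01: 390 steps to T=3.9. Trajectory (selected grid times):
t=0.00: E=32.21 S=22.13 R=45.68 M=16.73
t=0.43: E=32.06 S=22.35 R=46.05 M=17.31
t=0.87: E=31.91 S=22.58 R=46.42 M=17.91
t=1.30: E=31.76 S=22.81 R=46.79 M=18.49
t=1.73: E=31.61 S=23.03 R=47.15 M=19.08
t=2.17: E=31.46 S=23.26 R=47.53 M=19.67
t=2.60: E=31.31 S=23.49 R=47.89 M=20.26
t=3.03: E=31.16 S=23.72 R=48.26 M=20.84
t=3.47: E=31.01 S=23.95 R=48.64 M=21.44
t=3.90: E=30.86 S=24.18 R=49.00 M=22.03
Read off S at T=3.9: 24.18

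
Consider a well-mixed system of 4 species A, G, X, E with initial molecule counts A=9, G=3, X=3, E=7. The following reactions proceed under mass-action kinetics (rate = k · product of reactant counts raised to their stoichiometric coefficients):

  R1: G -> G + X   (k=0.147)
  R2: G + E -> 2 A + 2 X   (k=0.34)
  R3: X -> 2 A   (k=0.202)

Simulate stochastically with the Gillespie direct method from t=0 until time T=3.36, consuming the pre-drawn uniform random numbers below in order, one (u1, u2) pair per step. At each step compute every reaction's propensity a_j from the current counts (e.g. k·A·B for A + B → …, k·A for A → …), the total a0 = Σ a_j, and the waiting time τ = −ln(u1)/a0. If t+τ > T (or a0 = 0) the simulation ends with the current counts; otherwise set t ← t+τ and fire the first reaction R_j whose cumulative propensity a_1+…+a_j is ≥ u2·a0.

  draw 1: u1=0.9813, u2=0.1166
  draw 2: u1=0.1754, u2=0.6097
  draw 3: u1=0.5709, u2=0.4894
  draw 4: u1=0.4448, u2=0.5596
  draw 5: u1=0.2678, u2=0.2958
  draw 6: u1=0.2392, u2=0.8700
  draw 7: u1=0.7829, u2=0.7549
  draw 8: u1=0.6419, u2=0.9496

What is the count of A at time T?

A at T = 23

t=0.000: A=9 G=3 X=3 E=7
Draw 1: a1=0.441, a2=7.140, a3=0.606, a0=8.187; τ=−ln(0.9813)/8.187=0.002 → t=0.002; u2·a0=0.1166·8.187=0.955; a1=0.441 < 0.955 ≤ a1+a2=7.581 → R2 fires; A=11 G=2 X=5 E=6
Draw 2: a1=0.294, a2=4.080, a3=1.010, a0=5.384; τ=−ln(0.1754)/5.384=0.323 → t=0.326; u2·a0=0.6097·5.384=3.283; a1=0.294 < 3.283 ≤ a1+a2=4.374 → R2 fires; A=13 G=1 X=7 E=5
Draw 3: a1=0.147, a2=1.700, a3=1.414, a0=3.261; τ=−ln(0.5709)/3.261=0.172 → t=0.498; u2·a0=0.4894·3.261=1.596; a1=0.147 < 1.596 ≤ a1+a2=1.847 → R2 fires; A=15 G=0 X=9 E=4
Draw 4: a1=0.000, a2=0.000, a3=1.818, a0=1.818; τ=−ln(0.4448)/1.818=0.446 → t=0.943; u2·a0=0.5596·1.818=1.017; a1+a2=0.000 < 1.017 ≤ a1+…+a3=1.818 → R3 fires; A=17 G=0 X=8 E=4
Draw 5: a1=0.000, a2=0.000, a3=1.616, a0=1.616; τ=−ln(0.2678)/1.616=0.815 → t=1.758; u2·a0=0.2958·1.616=0.478; a1+a2=0.000 < 0.478 ≤ a1+…+a3=1.616 → R3 fires; A=19 G=0 X=7 E=4
Draw 6: a1=0.000, a2=0.000, a3=1.414, a0=1.414; τ=−ln(0.2392)/1.414=1.012 → t=2.770; u2·a0=0.8700·1.414=1.230; a1+a2=0.000 < 1.230 ≤ a1+…+a3=1.414 → R3 fires; A=21 G=0 X=6 E=4
Draw 7: a1=0.000, a2=0.000, a3=1.212, a0=1.212; τ=−ln(0.7829)/1.212=0.202 → t=2.972; u2·a0=0.7549·1.212=0.915; a1+a2=0.000 < 0.915 ≤ a1+…+a3=1.212 → R3 fires; A=23 G=0 X=5 E=4
Draw 8: a1=0.000, a2=0.000, a3=1.010, a0=1.010; τ=−ln(0.6419)/1.010=0.439 → t=3.411 > T=3.36: stop.
Read off A at T=3.36: 23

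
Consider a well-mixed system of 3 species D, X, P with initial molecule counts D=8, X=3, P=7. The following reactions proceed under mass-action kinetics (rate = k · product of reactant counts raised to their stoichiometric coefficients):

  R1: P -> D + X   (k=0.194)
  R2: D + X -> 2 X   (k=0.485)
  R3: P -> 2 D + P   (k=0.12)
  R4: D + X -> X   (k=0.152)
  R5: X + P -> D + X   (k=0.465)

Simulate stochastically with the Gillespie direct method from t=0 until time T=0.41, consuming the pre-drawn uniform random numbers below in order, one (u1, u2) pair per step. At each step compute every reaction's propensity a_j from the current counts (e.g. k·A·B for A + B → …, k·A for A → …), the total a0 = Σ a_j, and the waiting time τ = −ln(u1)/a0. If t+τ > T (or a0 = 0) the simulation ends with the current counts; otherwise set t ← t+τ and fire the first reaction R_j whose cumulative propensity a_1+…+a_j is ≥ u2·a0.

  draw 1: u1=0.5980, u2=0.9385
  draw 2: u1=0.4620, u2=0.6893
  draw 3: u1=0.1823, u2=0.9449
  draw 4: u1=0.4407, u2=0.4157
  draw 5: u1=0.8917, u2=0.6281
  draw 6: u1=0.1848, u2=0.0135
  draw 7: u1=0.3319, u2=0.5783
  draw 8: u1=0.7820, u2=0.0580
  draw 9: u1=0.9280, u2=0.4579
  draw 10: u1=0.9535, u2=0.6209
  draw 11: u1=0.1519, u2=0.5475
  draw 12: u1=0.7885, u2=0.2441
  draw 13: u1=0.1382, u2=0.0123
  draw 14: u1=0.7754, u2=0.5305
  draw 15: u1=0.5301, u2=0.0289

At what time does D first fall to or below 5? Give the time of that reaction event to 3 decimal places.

t=0.000: D=8 X=3 P=7
Draw 1: a1=1.358, a2=11.640, a3=0.840, a4=3.648, a5=9.765, a0=27.251; τ=−ln(0.5980)/27.251=0.019 → t=0.019; u2·a0=0.9385·27.251=25.575; a1+…+a4=17.486 < 25.575 ≤ a1+…+a5=27.251 → R5 fires; D=9 X=3 P=6
Draw 2: a1=1.164, a2=13.095, a3=0.720, a4=4.104, a5=8.370, a0=27.453; τ=−ln(0.4620)/27.453=0.028 → t=0.047; u2·a0=0.6893·27.453=18.923; a1+…+a3=14.979 < 18.923 ≤ a1+…+a4=19.083 → R4 fires; D=8 X=3 P=6
Draw 3: a1=1.164, a2=11.640, a3=0.720, a4=3.648, a5=8.370, a0=25.542; τ=−ln(0.1823)/25.542=0.067 → t=0.114; u2·a0=0.9449·25.542=24.135; a1+…+a4=17.172 < 24.135 ≤ a1+…+a5=25.542 → R5 fires; D=9 X=3 P=5
Draw 4: a1=0.970, a2=13.095, a3=0.600, a4=4.104, a5=6.975, a0=25.744; τ=−ln(0.4407)/25.744=0.032 → t=0.145; u2·a0=0.4157·25.744=10.702; a1=0.970 < 10.702 ≤ a1+a2=14.065 → R2 fires; D=8 X=4 P=5
Draw 5: a1=0.970, a2=15.520, a3=0.600, a4=4.864, a5=9.300, a0=31.254; τ=−ln(0.8917)/31.254=0.004 → t=0.149; u2·a0=0.6281·31.254=19.631; a1+…+a3=17.090 < 19.631 ≤ a1+…+a4=21.954 → R4 fires; D=7 X=4 P=5
Draw 6: a1=0.970, a2=13.580, a3=0.600, a4=4.256, a5=9.300, a0=28.706; τ=−ln(0.1848)/28.706=0.059 → t=0.208; u2·a0=0.0135·28.706=0.388 ≤ a1=0.970 → R1 fires; D=8 X=5 P=4
Draw 7: a1=0.776, a2=19.400, a3=0.480, a4=6.080, a5=9.300, a0=36.036; τ=−ln(0.3319)/36.036=0.031 → t=0.239; u2·a0=0.5783·36.036=20.840; a1+…+a3=20.656 < 20.840 ≤ a1+…+a4=26.736 → R4 fires; D=7 X=5 P=4
Draw 8: a1=0.776, a2=16.975, a3=0.480, a4=5.320, a5=9.300, a0=32.851; τ=−ln(0.7820)/32.851=0.007 → t=0.246; u2·a0=0.0580·32.851=1.905; a1=0.776 < 1.905 ≤ a1+a2=17.751 → R2 fires; D=6 X=6 P=4
Draw 9: a1=0.776, a2=17.460, a3=0.480, a4=5.472, a5=11.160, a0=35.348; τ=−ln(0.9280)/35.348=0.002 → t=0.248; u2·a0=0.4579·35.348=16.186; a1=0.776 < 16.186 ≤ a1+a2=18.236 → R2 fires; D=5 X=7 P=4
Draw 10: a1=0.776, a2=16.975, a3=0.480, a4=5.320, a5=13.020, a0=36.571; τ=−ln(0.9535)/36.571=0.001 → t=0.249; u2·a0=0.6209·36.571=22.707; a1+…+a3=18.231 < 22.707 ≤ a1+…+a4=23.551 → R4 fires; D=4 X=7 P=4
Draw 11: a1=0.776, a2=13.580, a3=0.480, a4=4.256, a5=13.020, a0=32.112; τ=−ln(0.1519)/32.112=0.059 → t=0.308; u2·a0=0.5475·32.112=17.581; a1+…+a3=14.836 < 17.581 ≤ a1+…+a4=19.092 → R4 fires; D=3 X=7 P=4
Draw 12: a1=0.776, a2=10.185, a3=0.480, a4=3.192, a5=13.020, a0=27.653; τ=−ln(0.7885)/27.653=0.009 → t=0.317; u2·a0=0.2441·27.653=6.750; a1=0.776 < 6.750 ≤ a1+a2=10.961 → R2 fires; D=2 X=8 P=4
Draw 13: a1=0.776, a2=7.760, a3=0.480, a4=2.432, a5=14.880, a0=26.328; τ=−ln(0.1382)/26.328=0.075 → t=0.392; u2·a0=0.0123·26.328=0.324 ≤ a1=0.776 → R1 fires; D=3 X=9 P=3
Draw 14: a1=0.582, a2=13.095, a3=0.360, a4=4.104, a5=12.555, a0=30.696; τ=−ln(0.7754)/30.696=0.008 → t=0.400; u2·a0=0.5305·30.696=16.284; a1+…+a3=14.037 < 16.284 ≤ a1+…+a4=18.141 → R4 fires; D=2 X=9 P=3
Draw 15: a1=0.582, a2=8.730, a3=0.360, a4=2.736, a5=12.555, a0=24.963; τ=−ln(0.5301)/24.963=0.025 → t=0.426 > T=0.41: stop.
D first becomes ≤ 5 when it reaches 5 at the event at t=0.248.

Threshold first reached at t = 0.248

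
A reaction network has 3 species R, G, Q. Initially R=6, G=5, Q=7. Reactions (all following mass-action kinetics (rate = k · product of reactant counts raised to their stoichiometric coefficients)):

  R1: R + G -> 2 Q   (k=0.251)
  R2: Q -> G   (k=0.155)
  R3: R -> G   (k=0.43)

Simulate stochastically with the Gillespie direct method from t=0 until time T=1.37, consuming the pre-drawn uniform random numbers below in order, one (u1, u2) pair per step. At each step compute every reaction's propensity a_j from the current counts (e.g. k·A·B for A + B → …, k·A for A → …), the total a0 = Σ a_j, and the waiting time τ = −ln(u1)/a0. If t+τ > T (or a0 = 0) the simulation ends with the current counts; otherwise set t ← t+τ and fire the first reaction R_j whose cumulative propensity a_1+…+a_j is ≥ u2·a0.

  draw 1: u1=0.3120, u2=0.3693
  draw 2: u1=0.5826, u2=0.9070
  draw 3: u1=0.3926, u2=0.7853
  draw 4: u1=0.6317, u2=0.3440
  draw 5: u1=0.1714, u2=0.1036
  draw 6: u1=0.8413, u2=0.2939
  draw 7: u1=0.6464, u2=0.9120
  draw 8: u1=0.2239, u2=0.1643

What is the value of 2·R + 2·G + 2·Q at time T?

Value at T = 36

Check how each reaction changes W = 2·R + 2·G + 2·Q (weight of products minus weight of reactants):
R1: R + G -> 2 Q: (2·2) − (2·1 + 2·1) = 4 − 4 = 0
R2: Q -> G: (2·1) − (2·1) = 2 − 2 = 0
R3: R -> G: (2·1) − (2·1) = 2 − 2 = 0
Every reaction leaves W unchanged, so W is conserved and no simulation is needed: W(T) = W(0) = 2·6 + 2·5 + 2·7 = 36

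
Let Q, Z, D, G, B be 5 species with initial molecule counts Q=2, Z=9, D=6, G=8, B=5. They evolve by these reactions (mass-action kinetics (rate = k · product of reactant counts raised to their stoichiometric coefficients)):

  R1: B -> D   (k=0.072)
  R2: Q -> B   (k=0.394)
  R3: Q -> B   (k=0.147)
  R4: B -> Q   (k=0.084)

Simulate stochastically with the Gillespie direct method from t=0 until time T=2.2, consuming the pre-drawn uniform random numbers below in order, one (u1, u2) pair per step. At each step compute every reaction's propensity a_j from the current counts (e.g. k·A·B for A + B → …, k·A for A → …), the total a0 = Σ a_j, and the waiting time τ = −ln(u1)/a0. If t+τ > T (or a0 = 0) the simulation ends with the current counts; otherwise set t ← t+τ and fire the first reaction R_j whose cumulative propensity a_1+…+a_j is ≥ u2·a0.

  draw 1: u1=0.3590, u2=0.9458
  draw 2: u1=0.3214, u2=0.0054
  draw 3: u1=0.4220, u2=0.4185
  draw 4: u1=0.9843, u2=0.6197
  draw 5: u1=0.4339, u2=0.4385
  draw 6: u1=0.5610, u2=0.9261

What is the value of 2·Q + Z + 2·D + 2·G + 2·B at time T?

Check how each reaction changes W = 2·Q + Z + 2·D + 2·G + 2·B (weight of products minus weight of reactants):
R1: B -> D: (2·1) − (2·1) = 2 − 2 = 0
R2: Q -> B: (2·1) − (2·1) = 2 − 2 = 0
R3: Q -> B: (2·1) − (2·1) = 2 − 2 = 0
R4: B -> Q: (2·1) − (2·1) = 2 − 2 = 0
Every reaction leaves W unchanged, so W is conserved and no simulation is needed: W(T) = W(0) = 2·2 + 9 + 2·6 + 2·8 + 2·5 = 51

Value at T = 51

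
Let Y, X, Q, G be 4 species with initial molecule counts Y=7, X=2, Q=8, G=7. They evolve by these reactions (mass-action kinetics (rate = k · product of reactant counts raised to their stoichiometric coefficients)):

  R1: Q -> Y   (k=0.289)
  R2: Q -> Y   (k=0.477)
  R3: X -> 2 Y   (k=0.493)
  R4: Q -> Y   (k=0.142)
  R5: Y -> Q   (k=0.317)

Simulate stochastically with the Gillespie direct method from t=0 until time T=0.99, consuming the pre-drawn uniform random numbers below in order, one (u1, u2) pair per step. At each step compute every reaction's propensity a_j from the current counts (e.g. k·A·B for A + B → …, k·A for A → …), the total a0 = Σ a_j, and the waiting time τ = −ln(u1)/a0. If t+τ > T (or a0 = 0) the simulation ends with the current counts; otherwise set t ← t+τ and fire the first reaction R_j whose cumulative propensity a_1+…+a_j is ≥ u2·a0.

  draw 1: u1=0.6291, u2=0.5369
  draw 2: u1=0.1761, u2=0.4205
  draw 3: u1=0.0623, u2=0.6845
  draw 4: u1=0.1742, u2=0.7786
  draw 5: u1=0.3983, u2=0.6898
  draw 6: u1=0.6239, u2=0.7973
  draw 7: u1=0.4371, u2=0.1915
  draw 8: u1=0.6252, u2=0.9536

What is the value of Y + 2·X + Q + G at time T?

Check how each reaction changes W = Y + 2·X + Q + G (weight of products minus weight of reactants):
R1: Q -> Y: (1·1) − (1·1) = 1 − 1 = 0
R2: Q -> Y: (1·1) − (1·1) = 1 − 1 = 0
R3: X -> 2 Y: (1·2) − (2·1) = 2 − 2 = 0
R4: Q -> Y: (1·1) − (1·1) = 1 − 1 = 0
R5: Y -> Q: (1·1) − (1·1) = 1 − 1 = 0
Every reaction leaves W unchanged, so W is conserved and no simulation is needed: W(T) = W(0) = 7 + 2·2 + 8 + 7 = 26

Value at T = 26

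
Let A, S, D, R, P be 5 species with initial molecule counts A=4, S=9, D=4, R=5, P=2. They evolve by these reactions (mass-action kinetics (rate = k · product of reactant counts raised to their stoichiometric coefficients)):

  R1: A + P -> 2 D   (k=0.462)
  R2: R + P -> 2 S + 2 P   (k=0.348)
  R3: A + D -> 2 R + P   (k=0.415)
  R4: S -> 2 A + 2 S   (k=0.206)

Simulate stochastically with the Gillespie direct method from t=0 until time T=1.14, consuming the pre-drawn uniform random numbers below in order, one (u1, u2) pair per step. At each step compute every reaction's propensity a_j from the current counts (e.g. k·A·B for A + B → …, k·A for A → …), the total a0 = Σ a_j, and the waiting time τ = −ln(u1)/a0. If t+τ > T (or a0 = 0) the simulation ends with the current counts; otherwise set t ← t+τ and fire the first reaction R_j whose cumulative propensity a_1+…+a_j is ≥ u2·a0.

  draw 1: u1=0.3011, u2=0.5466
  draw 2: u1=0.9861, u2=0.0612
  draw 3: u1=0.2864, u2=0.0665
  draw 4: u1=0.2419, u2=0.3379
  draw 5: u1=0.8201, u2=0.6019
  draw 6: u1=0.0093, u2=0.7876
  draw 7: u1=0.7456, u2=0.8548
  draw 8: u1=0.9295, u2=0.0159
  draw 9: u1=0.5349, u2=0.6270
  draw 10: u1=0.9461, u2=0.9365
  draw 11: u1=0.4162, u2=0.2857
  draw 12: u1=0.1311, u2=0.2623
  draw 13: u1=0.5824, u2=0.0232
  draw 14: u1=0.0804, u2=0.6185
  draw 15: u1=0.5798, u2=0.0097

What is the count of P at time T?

P at T = 6

t=0.000: A=4 S=9 D=4 R=5 P=2
Draw 1: a1=3.696, a2=3.480, a3=6.640, a4=1.854, a0=15.670; τ=−ln(0.3011)/15.670=0.077 → t=0.077; u2·a0=0.5466·15.670=8.565; a1+a2=7.176 < 8.565 ≤ a1+…+a3=13.816 → R3 fires; A=3 S=9 D=3 R=7 P=3
Draw 2: a1=4.158, a2=7.308, a3=3.735, a4=1.854, a0=17.055; τ=−ln(0.9861)/17.055=0.001 → t=0.077; u2·a0=0.0612·17.055=1.044 ≤ a1=4.158 → R1 fires; A=2 S=9 D=5 R=7 P=2
Draw 3: a1=1.848, a2=4.872, a3=4.150, a4=1.854, a0=12.724; τ=−ln(0.2864)/12.724=0.098 → t=0.176; u2·a0=0.0665·12.724=0.846 ≤ a1=1.848 → R1 fires; A=1 S=9 D=7 R=7 P=1
Draw 4: a1=0.462, a2=2.436, a3=2.905, a4=1.854, a0=7.657; τ=−ln(0.2419)/7.657=0.185 → t=0.361; u2·a0=0.3379·7.657=2.587; a1=0.462 < 2.587 ≤ a1+a2=2.898 → R2 fires; A=1 S=11 D=7 R=6 P=2
Draw 5: a1=0.924, a2=4.176, a3=2.905, a4=2.266, a0=10.271; τ=−ln(0.8201)/10.271=0.019 → t=0.380; u2·a0=0.6019·10.271=6.182; a1+a2=5.100 < 6.182 ≤ a1+…+a3=8.005 → R3 fires; A=0 S=11 D=6 R=8 P=3
Draw 6: a1=0.000, a2=8.352, a3=0.000, a4=2.266, a0=10.618; τ=−ln(0.0093)/10.618=0.441 → t=0.821; u2·a0=0.7876·10.618=8.363; a1+…+a3=8.352 < 8.363 ≤ a1+…+a4=10.618 → R4 fires; A=2 S=12 D=6 R=8 P=3
Draw 7: a1=2.772, a2=8.352, a3=4.980, a4=2.472, a0=18.576; τ=−ln(0.7456)/18.576=0.016 → t=0.837; u2·a0=0.8548·18.576=15.879; a1+a2=11.124 < 15.879 ≤ a1+…+a3=16.104 → R3 fires; A=1 S=12 D=5 R=10 P=4
Draw 8: a1=1.848, a2=13.920, a3=2.075, a4=2.472, a0=20.315; τ=−ln(0.9295)/20.315=0.004 → t=0.840; u2·a0=0.0159·20.315=0.323 ≤ a1=1.848 → R1 fires; A=0 S=12 D=7 R=10 P=3
Draw 9: a1=0.000, a2=10.440, a3=0.000, a4=2.472, a0=12.912; τ=−ln(0.5349)/12.912=0.048 → t=0.889; u2·a0=0.6270·12.912=8.096; a1=0.000 < 8.096 ≤ a1+a2=10.440 → R2 fires; A=0 S=14 D=7 R=9 P=4
Draw 10: a1=0.000, a2=12.528, a3=0.000, a4=2.884, a0=15.412; τ=−ln(0.9461)/15.412=0.004 → t=0.892; u2·a0=0.9365·15.412=14.433; a1+…+a3=12.528 < 14.433 ≤ a1+…+a4=15.412 → R4 fires; A=2 S=15 D=7 R=9 P=4
Draw 11: a1=3.696, a2=12.528, a3=5.810, a4=3.090, a0=25.124; τ=−ln(0.4162)/25.124=0.035 → t=0.927; u2·a0=0.2857·25.124=7.178; a1=3.696 < 7.178 ≤ a1+a2=16.224 → R2 fires; A=2 S=17 D=7 R=8 P=5
Draw 12: a1=4.620, a2=13.920, a3=5.810, a4=3.502, a0=27.852; τ=−ln(0.1311)/27.852=0.073 → t=1.000; u2·a0=0.2623·27.852=7.306; a1=4.620 < 7.306 ≤ a1+a2=18.540 → R2 fires; A=2 S=19 D=7 R=7 P=6
Draw 13: a1=5.544, a2=14.616, a3=5.810, a4=3.914, a0=29.884; τ=−ln(0.5824)/29.884=0.018 → t=1.018; u2·a0=0.0232·29.884=0.693 ≤ a1=5.544 → R1 fires; A=1 S=19 D=9 R=7 P=5
Draw 14: a1=2.310, a2=12.180, a3=3.735, a4=3.914, a0=22.139; τ=−ln(0.0804)/22.139=0.114 → t=1.132; u2·a0=0.6185·22.139=13.693; a1=2.310 < 13.693 ≤ a1+a2=14.490 → R2 fires; A=1 S=21 D=9 R=6 P=6
Draw 15: a1=2.772, a2=12.528, a3=3.735, a4=4.326, a0=23.361; τ=−ln(0.5798)/23.361=0.023 → t=1.155 > T=1.14: stop.
Read off P at T=1.14: 6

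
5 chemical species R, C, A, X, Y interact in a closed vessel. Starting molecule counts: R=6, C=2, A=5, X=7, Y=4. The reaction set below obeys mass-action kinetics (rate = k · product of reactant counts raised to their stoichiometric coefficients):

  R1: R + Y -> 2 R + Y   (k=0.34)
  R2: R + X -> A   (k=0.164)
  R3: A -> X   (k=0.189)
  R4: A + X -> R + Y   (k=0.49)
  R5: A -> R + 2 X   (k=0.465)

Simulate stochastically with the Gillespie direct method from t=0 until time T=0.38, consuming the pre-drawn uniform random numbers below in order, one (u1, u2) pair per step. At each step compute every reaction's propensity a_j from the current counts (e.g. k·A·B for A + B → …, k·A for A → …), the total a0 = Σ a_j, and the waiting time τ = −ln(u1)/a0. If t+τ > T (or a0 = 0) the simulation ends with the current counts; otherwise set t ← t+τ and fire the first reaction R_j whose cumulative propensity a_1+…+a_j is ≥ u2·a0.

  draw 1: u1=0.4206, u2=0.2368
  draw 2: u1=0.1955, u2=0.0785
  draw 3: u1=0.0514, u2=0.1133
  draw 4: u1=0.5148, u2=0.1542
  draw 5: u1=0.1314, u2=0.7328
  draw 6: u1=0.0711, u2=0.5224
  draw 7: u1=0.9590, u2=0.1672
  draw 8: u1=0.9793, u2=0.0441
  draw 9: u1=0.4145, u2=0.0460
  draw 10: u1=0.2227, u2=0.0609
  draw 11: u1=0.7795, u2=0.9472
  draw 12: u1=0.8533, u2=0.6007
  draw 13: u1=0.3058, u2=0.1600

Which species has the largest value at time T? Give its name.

Dominant species at T: R

t=0.000: R=6 C=2 A=5 X=7 Y=4
Draw 1: a1=8.160, a2=6.888, a3=0.945, a4=17.150, a5=2.325, a0=35.468; τ=−ln(0.4206)/35.468=0.024 → t=0.024; u2·a0=0.2368·35.468=8.399; a1=8.160 < 8.399 ≤ a1+a2=15.048 → R2 fires; R=5 C=2 A=6 X=6 Y=4
Draw 2: a1=6.800, a2=4.920, a3=1.134, a4=17.640, a5=2.790, a0=33.284; τ=−ln(0.1955)/33.284=0.049 → t=0.073; u2·a0=0.0785·33.284=2.613 ≤ a1=6.800 → R1 fires; R=6 C=2 A=6 X=6 Y=4
Draw 3: a1=8.160, a2=5.904, a3=1.134, a4=17.640, a5=2.790, a0=35.628; τ=−ln(0.0514)/35.628=0.083 → t=0.157; u2·a0=0.1133·35.628=4.037 ≤ a1=8.160 → R1 fires; R=7 C=2 A=6 X=6 Y=4
Draw 4: a1=9.520, a2=6.888, a3=1.134, a4=17.640, a5=2.790, a0=37.972; τ=−ln(0.5148)/37.972=0.017 → t=0.174; u2·a0=0.1542·37.972=5.855 ≤ a1=9.520 → R1 fires; R=8 C=2 A=6 X=6 Y=4
Draw 5: a1=10.880, a2=7.872, a3=1.134, a4=17.640, a5=2.790, a0=40.316; τ=−ln(0.1314)/40.316=0.050 → t=0.225; u2·a0=0.7328·40.316=29.544; a1+…+a3=19.886 < 29.544 ≤ a1+…+a4=37.526 → R4 fires; R=9 C=2 A=5 X=5 Y=5
Draw 6: a1=15.300, a2=7.380, a3=0.945, a4=12.250, a5=2.325, a0=38.200; τ=−ln(0.0711)/38.200=0.069 → t=0.294; u2·a0=0.5224·38.200=19.956; a1=15.300 < 19.956 ≤ a1+a2=22.680 → R2 fires; R=8 C=2 A=6 X=4 Y=5
Draw 7: a1=13.600, a2=5.248, a3=1.134, a4=11.760, a5=2.790, a0=34.532; τ=−ln(0.9590)/34.532=0.001 → t=0.295; u2·a0=0.1672·34.532=5.774 ≤ a1=13.600 → R1 fires; R=9 C=2 A=6 X=4 Y=5
Draw 8: a1=15.300, a2=5.904, a3=1.134, a4=11.760, a5=2.790, a0=36.888; τ=−ln(0.9793)/36.888=0.001 → t=0.296; u2·a0=0.0441·36.888=1.627 ≤ a1=15.300 → R1 fires; R=10 C=2 A=6 X=4 Y=5
Draw 9: a1=17.000, a2=6.560, a3=1.134, a4=11.760, a5=2.790, a0=39.244; τ=−ln(0.4145)/39.244=0.022 → t=0.318; u2·a0=0.0460·39.244=1.805 ≤ a1=17.000 → R1 fires; R=11 C=2 A=6 X=4 Y=5
Draw 10: a1=18.700, a2=7.216, a3=1.134, a4=11.760, a5=2.790, a0=41.600; τ=−ln(0.2227)/41.600=0.036 → t=0.354; u2·a0=0.0609·41.600=2.533 ≤ a1=18.700 → R1 fires; R=12 C=2 A=6 X=4 Y=5
Draw 11: a1=20.400, a2=7.872, a3=1.134, a4=11.760, a5=2.790, a0=43.956; τ=−ln(0.7795)/43.956=0.006 → t=0.360; u2·a0=0.9472·43.956=41.635; a1+…+a4=41.166 < 41.635 ≤ a1+…+a5=43.956 → R5 fires; R=13 C=2 A=5 X=6 Y=5
Draw 12: a1=22.100, a2=12.792, a3=0.945, a4=14.700, a5=2.325, a0=52.862; τ=−ln(0.8533)/52.862=0.003 → t=0.363; u2·a0=0.6007·52.862=31.754; a1=22.100 < 31.754 ≤ a1+a2=34.892 → R2 fires; R=12 C=2 A=6 X=5 Y=5
Draw 13: a1=20.400, a2=9.840, a3=1.134, a4=14.700, a5=2.790, a0=48.864; τ=−ln(0.3058)/48.864=0.024 → t=0.387 > T=0.38: stop.
At T=0.38: R=12 C=2 A=6 X=5 Y=5; the largest is R.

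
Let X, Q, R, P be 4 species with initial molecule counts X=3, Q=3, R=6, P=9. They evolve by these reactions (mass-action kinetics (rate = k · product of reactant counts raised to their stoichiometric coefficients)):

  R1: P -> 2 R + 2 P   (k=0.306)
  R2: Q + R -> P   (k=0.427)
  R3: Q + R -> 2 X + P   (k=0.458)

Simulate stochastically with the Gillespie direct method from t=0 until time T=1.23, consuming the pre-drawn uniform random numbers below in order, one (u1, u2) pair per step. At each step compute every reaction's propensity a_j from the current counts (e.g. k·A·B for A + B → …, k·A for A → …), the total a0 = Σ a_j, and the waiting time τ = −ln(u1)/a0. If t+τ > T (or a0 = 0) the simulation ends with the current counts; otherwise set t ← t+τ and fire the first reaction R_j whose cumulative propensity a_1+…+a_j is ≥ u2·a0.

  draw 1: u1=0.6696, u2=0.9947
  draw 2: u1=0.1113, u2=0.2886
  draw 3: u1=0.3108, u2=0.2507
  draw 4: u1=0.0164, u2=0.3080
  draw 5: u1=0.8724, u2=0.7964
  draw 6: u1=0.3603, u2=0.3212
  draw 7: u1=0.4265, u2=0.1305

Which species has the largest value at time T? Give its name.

Dominant species at T: P

t=0.000: X=3 Q=3 R=6 P=9
Draw 1: a1=2.754, a2=7.686, a3=8.244, a0=18.684; τ=−ln(0.6696)/18.684=0.021 → t=0.021; u2·a0=0.9947·18.684=18.585; a1+a2=10.440 < 18.585 ≤ a1+…+a3=18.684 → R3 fires; X=5 Q=2 R=5 P=10
Draw 2: a1=3.060, a2=4.270, a3=4.580, a0=11.910; τ=−ln(0.1113)/11.910=0.184 → t=0.206; u2·a0=0.2886·11.910=3.437; a1=3.060 < 3.437 ≤ a1+a2=7.330 → R2 fires; X=5 Q=1 R=4 P=11
Draw 3: a1=3.366, a2=1.708, a3=1.832, a0=6.906; τ=−ln(0.3108)/6.906=0.169 → t=0.375; u2·a0=0.2507·6.906=1.731 ≤ a1=3.366 → R1 fires; X=5 Q=1 R=6 P=12
Draw 4: a1=3.672, a2=2.562, a3=2.748, a0=8.982; τ=−ln(0.0164)/8.982=0.458 → t=0.833; u2·a0=0.3080·8.982=2.766 ≤ a1=3.672 → R1 fires; X=5 Q=1 R=8 P=13
Draw 5: a1=3.978, a2=3.416, a3=3.664, a0=11.058; τ=−ln(0.8724)/11.058=0.012 → t=0.845; u2·a0=0.7964·11.058=8.807; a1+a2=7.394 < 8.807 ≤ a1+…+a3=11.058 → R3 fires; X=7 Q=0 R=7 P=14
Draw 6: a1=4.284, a2=0.000, a3=0.000, a0=4.284; τ=−ln(0.3603)/4.284=0.238 → t=1.083; u2·a0=0.3212·4.284=1.376 ≤ a1=4.284 → R1 fires; X=7 Q=0 R=9 P=15
Draw 7: a1=4.590, a2=0.000, a3=0.000, a0=4.590; τ=−ln(0.4265)/4.590=0.186 → t=1.269 > T=1.23: stop.
At T=1.23: X=7 Q=0 R=9 P=15; the largest is P.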